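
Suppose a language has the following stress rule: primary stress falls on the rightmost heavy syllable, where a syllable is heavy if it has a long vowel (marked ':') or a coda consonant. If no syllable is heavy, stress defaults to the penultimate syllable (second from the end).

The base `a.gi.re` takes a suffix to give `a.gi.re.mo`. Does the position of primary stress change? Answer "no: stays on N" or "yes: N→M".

yes: 2→3

Base `a.gi.re` (3 syllables):
  Weights: 1 a L, 2 gi L, 3 re L.
  No heavy syllable in the domain; default to the penultimate syllable (second from the end) = syllable 2.
  → primary stress on syllable 2.
Suffixed `a.gi.re.mo` (4 syllables):
  Weights: 1 a L, 2 gi L, 3 re L, 4 mo L.
  No heavy syllable in the domain; default to the penultimate syllable (second from the end) = syllable 3.
  → primary stress on syllable 3.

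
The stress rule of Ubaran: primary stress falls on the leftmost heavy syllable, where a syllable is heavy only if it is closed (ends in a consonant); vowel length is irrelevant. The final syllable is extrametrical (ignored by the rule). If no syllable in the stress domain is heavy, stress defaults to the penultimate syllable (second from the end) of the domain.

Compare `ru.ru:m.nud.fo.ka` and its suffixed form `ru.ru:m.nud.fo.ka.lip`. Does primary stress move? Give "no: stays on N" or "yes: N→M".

no: stays on 2

Base `ru.ru:m.nud.fo.ka` (5 syllables):
  The final syllable (5, ka) is extrametrical; the stress domain is syllables 1–4.
  Weights: 1 ru L, 2 ru:m H, 3 nud H, 4 fo L.
  Heavy syllables in the domain: 2, 3. The leftmost is syllable 2 (ru:m).
  → primary stress on syllable 2.
Suffixed `ru.ru:m.nud.fo.ka.lip` (6 syllables):
  The final syllable (6, lip) is extrametrical; the stress domain is syllables 1–5.
  Weights: 1 ru L, 2 ru:m H, 3 nud H, 4 fo L, 5 ka L.
  Heavy syllables in the domain: 2, 3. The leftmost is syllable 2 (ru:m).
  → primary stress on syllable 2.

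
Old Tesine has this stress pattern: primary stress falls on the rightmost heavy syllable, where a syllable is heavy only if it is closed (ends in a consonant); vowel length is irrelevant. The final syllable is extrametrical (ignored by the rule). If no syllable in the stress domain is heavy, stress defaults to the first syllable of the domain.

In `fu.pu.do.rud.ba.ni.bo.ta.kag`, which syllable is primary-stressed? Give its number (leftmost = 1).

The final syllable (9, kag) is extrametrical; the stress domain is syllables 1–8.
Weights: 1 fu L, 2 pu L, 3 do L, 4 rud H, 5 ba L, 6 ni L, 7 bo L, 8 ta L.
Heavy syllables in the domain: 4. The rightmost is syllable 4 (rud).
Primary stress: syllable 4 → fu.pu.do.ˈrud.ba.ni.bo.ta.kag.

4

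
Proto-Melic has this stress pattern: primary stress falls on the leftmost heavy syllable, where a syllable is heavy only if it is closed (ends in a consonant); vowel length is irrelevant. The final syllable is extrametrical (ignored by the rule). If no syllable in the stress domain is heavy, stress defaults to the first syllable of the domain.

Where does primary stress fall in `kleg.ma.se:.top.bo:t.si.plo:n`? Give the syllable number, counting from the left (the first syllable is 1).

The final syllable (7, plo:n) is extrametrical; the stress domain is syllables 1–6.
Weights: 1 kleg H, 2 ma L, 3 se: L, 4 top H, 5 bo:t H, 6 si L.
Heavy syllables in the domain: 1, 4, 5. The leftmost is syllable 1 (kleg).
Primary stress: syllable 1 → ˈkleg.ma.se:.top.bo:t.si.plo:n.

1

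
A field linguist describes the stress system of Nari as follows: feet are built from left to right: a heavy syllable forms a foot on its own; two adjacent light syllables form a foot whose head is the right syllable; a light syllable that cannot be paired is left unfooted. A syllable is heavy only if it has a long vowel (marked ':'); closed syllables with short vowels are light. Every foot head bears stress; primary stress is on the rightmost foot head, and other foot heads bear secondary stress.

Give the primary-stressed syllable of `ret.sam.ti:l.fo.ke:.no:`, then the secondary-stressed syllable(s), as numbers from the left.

primary 6, secondary 2, 3, 5

Weights: 1 ret L, 2 sam L, 3 ti:l H, 4 fo L, 5 ke: H, 6 no: H.
Parse left to right (heavy = foot alone; LL = one foot; stranded L unfooted): (ret.ˈsam) (ˈti:l) fo (ˈke:) (ˈno:).
Foot heads: 2, 3, 5, 6.
Primary stress on the rightmost head = syllable 6.
Secondary stress on 2, 3, 5: ret.ˌsam.ˌti:l.fo.ˌke:.ˈno:.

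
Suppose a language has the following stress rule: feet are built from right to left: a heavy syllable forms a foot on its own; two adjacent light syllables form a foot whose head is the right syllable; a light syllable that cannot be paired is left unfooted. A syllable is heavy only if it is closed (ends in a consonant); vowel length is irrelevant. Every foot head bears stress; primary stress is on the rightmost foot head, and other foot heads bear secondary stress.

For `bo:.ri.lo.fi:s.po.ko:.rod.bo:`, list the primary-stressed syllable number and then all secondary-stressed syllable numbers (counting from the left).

Weights: 1 bo: L, 2 ri L, 3 lo L, 4 fi:s H, 5 po L, 6 ko: L, 7 rod H, 8 bo: L.
Parse right to left (heavy = foot alone; LL = one foot; stranded L unfooted): bo: (ri.ˈlo) (ˈfi:s) (po.ˈko:) (ˈrod) bo:.
Foot heads: 3, 4, 6, 7.
Primary stress on the rightmost head = syllable 7.
Secondary stress on 3, 4, 6: bo:.ri.ˌlo.ˌfi:s.po.ˌko:.ˈrod.bo:.

primary 7, secondary 3, 4, 6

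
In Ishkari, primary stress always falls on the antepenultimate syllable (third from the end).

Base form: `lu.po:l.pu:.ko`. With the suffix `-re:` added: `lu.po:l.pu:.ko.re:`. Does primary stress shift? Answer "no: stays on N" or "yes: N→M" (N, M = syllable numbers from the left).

yes: 2→3

Base `lu.po:l.pu:.ko` (4 syllables):
  The word has 4 syllables; the antepenultimate syllable (third from the end) is syllable 2 (po:l).
  → primary stress on syllable 2.
Suffixed `lu.po:l.pu:.ko.re:` (5 syllables):
  The word has 5 syllables; the antepenultimate syllable (third from the end) is syllable 3 (pu:).
  → primary stress on syllable 3.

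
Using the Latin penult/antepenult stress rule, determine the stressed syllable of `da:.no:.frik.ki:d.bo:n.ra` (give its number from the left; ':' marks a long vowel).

Classical Latin: stress the penult if heavy (long vowel or closed), else the antepenult.
Weights: 4 ki:d H, 5 bo:n H, 6 ra L.
The penult (syllable 5, bo:n) is heavy, so it takes stress.
Stress on syllable 5: da:.no:.frik.ki:d.ˈbo:n.ra.

5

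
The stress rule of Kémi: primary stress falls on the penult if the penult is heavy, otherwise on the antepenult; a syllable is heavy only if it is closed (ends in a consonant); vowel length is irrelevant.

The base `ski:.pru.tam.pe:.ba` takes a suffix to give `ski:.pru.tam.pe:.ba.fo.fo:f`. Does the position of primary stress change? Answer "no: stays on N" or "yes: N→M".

yes: 3→5

Base `ski:.pru.tam.pe:.ba` (5 syllables):
  Weights: 3 tam H, 4 pe: L, 5 ba L.
  The penult (syllable 4, pe:) is light, so stress falls on the antepenult (syllable 3, tam).
  → primary stress on syllable 3.
Suffixed `ski:.pru.tam.pe:.ba.fo.fo:f` (7 syllables):
  Weights: 5 ba L, 6 fo L, 7 fo:f H.
  The penult (syllable 6, fo) is light, so stress falls on the antepenult (syllable 5, ba).
  → primary stress on syllable 5.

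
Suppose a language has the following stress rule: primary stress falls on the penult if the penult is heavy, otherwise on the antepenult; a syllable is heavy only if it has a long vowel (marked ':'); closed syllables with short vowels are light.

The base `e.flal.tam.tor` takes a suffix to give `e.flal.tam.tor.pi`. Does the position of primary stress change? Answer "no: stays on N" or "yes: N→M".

Base `e.flal.tam.tor` (4 syllables):
  Weights: 2 flal L, 3 tam L, 4 tor L.
  The penult (syllable 3, tam) is light, so stress falls on the antepenult (syllable 2, flal).
  → primary stress on syllable 2.
Suffixed `e.flal.tam.tor.pi` (5 syllables):
  Weights: 3 tam L, 4 tor L, 5 pi L.
  The penult (syllable 4, tor) is light, so stress falls on the antepenult (syllable 3, tam).
  → primary stress on syllable 3.

yes: 2→3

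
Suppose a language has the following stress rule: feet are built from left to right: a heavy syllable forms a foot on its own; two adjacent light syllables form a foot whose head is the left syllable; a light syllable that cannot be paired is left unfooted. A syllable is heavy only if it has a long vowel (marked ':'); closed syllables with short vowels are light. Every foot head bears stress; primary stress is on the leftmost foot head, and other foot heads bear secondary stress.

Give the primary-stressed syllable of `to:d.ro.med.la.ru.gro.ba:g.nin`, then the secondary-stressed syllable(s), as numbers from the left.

Weights: 1 to:d H, 2 ro L, 3 med L, 4 la L, 5 ru L, 6 gro L, 7 ba:g H, 8 nin L.
Parse left to right (heavy = foot alone; LL = one foot; stranded L unfooted): (ˈto:d) (ˈro.med) (ˈla.ru) gro (ˈba:g) nin.
Foot heads: 1, 2, 4, 7.
Primary stress on the leftmost head = syllable 1.
Secondary stress on 2, 4, 7: ˈto:d.ˌro.med.ˌla.ru.gro.ˌba:g.nin.

primary 1, secondary 2, 4, 7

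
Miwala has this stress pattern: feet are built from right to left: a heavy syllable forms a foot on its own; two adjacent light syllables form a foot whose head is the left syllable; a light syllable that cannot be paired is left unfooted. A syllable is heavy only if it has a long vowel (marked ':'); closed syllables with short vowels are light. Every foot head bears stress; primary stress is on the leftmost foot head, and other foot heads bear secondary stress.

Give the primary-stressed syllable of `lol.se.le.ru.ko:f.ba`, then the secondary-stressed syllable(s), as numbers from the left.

Weights: 1 lol L, 2 se L, 3 le L, 4 ru L, 5 ko:f H, 6 ba L.
Parse right to left (heavy = foot alone; LL = one foot; stranded L unfooted): (ˈlol.se) (ˈle.ru) (ˈko:f) ba.
Foot heads: 1, 3, 5.
Primary stress on the leftmost head = syllable 1.
Secondary stress on 3, 5: ˈlol.se.ˌle.ru.ˌko:f.ba.

primary 1, secondary 3, 5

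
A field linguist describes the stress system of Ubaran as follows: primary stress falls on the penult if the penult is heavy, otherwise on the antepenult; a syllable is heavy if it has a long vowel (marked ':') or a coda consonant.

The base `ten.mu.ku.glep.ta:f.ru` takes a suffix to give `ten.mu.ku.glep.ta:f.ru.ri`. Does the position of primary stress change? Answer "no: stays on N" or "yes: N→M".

no: stays on 5

Base `ten.mu.ku.glep.ta:f.ru` (6 syllables):
  Weights: 4 glep H, 5 ta:f H, 6 ru L.
  The penult (syllable 5, ta:f) is heavy, so it takes stress.
  → primary stress on syllable 5.
Suffixed `ten.mu.ku.glep.ta:f.ru.ri` (7 syllables):
  Weights: 5 ta:f H, 6 ru L, 7 ri L.
  The penult (syllable 6, ru) is light, so stress falls on the antepenult (syllable 5, ta:f).
  → primary stress on syllable 5.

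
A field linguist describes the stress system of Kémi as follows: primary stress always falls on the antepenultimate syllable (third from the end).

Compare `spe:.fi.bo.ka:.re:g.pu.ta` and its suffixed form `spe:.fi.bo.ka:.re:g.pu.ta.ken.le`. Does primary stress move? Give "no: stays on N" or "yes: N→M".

Base `spe:.fi.bo.ka:.re:g.pu.ta` (7 syllables):
  The word has 7 syllables; the antepenultimate syllable (third from the end) is syllable 5 (re:g).
  → primary stress on syllable 5.
Suffixed `spe:.fi.bo.ka:.re:g.pu.ta.ken.le` (9 syllables):
  The word has 9 syllables; the antepenultimate syllable (third from the end) is syllable 7 (ta).
  → primary stress on syllable 7.

yes: 5→7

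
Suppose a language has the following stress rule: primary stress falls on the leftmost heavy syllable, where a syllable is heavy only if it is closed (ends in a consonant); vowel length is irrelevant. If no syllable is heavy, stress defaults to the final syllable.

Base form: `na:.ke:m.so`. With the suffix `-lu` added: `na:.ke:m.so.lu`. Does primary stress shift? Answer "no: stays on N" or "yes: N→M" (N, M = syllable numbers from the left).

no: stays on 2

Base `na:.ke:m.so` (3 syllables):
  Weights: 1 na: L, 2 ke:m H, 3 so L.
  Heavy syllables in the domain: 2. The leftmost is syllable 2 (ke:m).
  → primary stress on syllable 2.
Suffixed `na:.ke:m.so.lu` (4 syllables):
  Weights: 1 na: L, 2 ke:m H, 3 so L, 4 lu L.
  Heavy syllables in the domain: 2. The leftmost is syllable 2 (ke:m).
  → primary stress on syllable 2.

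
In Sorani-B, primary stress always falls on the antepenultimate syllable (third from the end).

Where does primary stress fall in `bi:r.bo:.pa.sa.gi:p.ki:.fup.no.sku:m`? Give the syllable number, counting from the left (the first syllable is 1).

7

The word has 9 syllables; the antepenultimate syllable (third from the end) is syllable 7 (fup).
Primary stress: syllable 7 → bi:r.bo:.pa.sa.gi:p.ki:.ˈfup.no.sku:m.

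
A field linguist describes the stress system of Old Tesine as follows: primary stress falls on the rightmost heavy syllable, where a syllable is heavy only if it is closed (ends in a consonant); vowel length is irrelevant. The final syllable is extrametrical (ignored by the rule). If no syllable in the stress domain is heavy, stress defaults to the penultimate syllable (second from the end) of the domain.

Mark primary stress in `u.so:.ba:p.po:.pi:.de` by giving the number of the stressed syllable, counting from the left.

The final syllable (6, de) is extrametrical; the stress domain is syllables 1–5.
Weights: 1 u L, 2 so: L, 3 ba:p H, 4 po: L, 5 pi: L.
Heavy syllables in the domain: 3. The rightmost is syllable 3 (ba:p).
Primary stress: syllable 3 → u.so:.ˈba:p.po:.pi:.de.

3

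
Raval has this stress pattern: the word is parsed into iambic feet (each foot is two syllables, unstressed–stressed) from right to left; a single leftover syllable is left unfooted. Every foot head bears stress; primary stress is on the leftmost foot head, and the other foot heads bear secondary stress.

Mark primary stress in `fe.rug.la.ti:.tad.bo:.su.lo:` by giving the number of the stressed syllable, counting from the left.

2

Parse right to left into iambic (σˈσ) feet: (fe.ˈrug) (la.ˈti:) (tad.ˈbo:) (su.ˈlo:).
Foot heads (stressed positions): 2, 4, 6, 8.
End Rule Leftmost: primary stress on the leftmost head = syllable 2.
Primary stress: syllable 2 → fe.ˈrug.la.ti:.tad.bo:.su.lo:.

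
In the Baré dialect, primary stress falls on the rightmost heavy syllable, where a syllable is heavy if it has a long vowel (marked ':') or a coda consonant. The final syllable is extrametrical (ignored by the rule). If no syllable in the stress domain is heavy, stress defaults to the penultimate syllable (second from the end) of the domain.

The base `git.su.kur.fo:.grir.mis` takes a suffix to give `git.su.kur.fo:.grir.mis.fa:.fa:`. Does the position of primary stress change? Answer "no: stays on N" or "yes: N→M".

Base `git.su.kur.fo:.grir.mis` (6 syllables):
  The final syllable (6, mis) is extrametrical; the stress domain is syllables 1–5.
  Weights: 1 git H, 2 su L, 3 kur H, 4 fo: H, 5 grir H.
  Heavy syllables in the domain: 1, 3, 4, 5. The rightmost is syllable 5 (grir).
  → primary stress on syllable 5.
Suffixed `git.su.kur.fo:.grir.mis.fa:.fa:` (8 syllables):
  The final syllable (8, fa:) is extrametrical; the stress domain is syllables 1–7.
  Weights: 1 git H, 2 su L, 3 kur H, 4 fo: H, 5 grir H, 6 mis H, 7 fa: H.
  Heavy syllables in the domain: 1, 3, 4, 5, 6, 7. The rightmost is syllable 7 (fa:).
  → primary stress on syllable 7.

yes: 5→7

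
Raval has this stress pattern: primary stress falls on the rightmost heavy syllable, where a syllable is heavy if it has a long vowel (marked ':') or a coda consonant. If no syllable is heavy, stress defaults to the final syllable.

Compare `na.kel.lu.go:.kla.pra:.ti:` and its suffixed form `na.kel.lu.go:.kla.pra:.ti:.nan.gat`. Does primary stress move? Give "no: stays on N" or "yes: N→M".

Base `na.kel.lu.go:.kla.pra:.ti:` (7 syllables):
  Weights: 1 na L, 2 kel H, 3 lu L, 4 go: H, 5 kla L, 6 pra: H, 7 ti: H.
  Heavy syllables in the domain: 2, 4, 6, 7. The rightmost is syllable 7 (ti:).
  → primary stress on syllable 7.
Suffixed `na.kel.lu.go:.kla.pra:.ti:.nan.gat` (9 syllables):
  Weights: 1 na L, 2 kel H, 3 lu L, 4 go: H, 5 kla L, 6 pra: H, 7 ti: H, 8 nan H, 9 gat H.
  Heavy syllables in the domain: 2, 4, 6, 7, 8, 9. The rightmost is syllable 9 (gat).
  → primary stress on syllable 9.

yes: 7→9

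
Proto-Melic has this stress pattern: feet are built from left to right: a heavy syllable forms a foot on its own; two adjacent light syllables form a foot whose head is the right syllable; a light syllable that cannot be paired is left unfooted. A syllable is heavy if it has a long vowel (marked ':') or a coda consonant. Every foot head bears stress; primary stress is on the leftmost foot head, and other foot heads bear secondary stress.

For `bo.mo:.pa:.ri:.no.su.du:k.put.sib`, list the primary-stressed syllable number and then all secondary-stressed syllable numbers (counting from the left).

primary 2, secondary 3, 4, 6, 7, 8, 9

Weights: 1 bo L, 2 mo: H, 3 pa: H, 4 ri: H, 5 no L, 6 su L, 7 du:k H, 8 put H, 9 sib H.
Parse left to right (heavy = foot alone; LL = one foot; stranded L unfooted): bo (ˈmo:) (ˈpa:) (ˈri:) (no.ˈsu) (ˈdu:k) (ˈput) (ˈsib).
Foot heads: 2, 3, 4, 6, 7, 8, 9.
Primary stress on the leftmost head = syllable 2.
Secondary stress on 3, 4, 6, 7, 8, 9: bo.ˈmo:.ˌpa:.ˌri:.no.ˌsu.ˌdu:k.ˌput.ˌsib.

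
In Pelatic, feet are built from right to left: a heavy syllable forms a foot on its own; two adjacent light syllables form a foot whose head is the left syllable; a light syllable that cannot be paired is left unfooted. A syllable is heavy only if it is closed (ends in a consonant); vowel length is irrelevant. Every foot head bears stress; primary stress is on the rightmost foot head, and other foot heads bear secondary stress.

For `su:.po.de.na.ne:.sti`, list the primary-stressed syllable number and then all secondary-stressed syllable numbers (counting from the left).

Weights: 1 su: L, 2 po L, 3 de L, 4 na L, 5 ne: L, 6 sti L.
Parse right to left (heavy = foot alone; LL = one foot; stranded L unfooted): (ˈsu:.po) (ˈde.na) (ˈne:.sti).
Foot heads: 1, 3, 5.
Primary stress on the rightmost head = syllable 5.
Secondary stress on 1, 3: ˌsu:.po.ˌde.na.ˈne:.sti.

primary 5, secondary 1, 3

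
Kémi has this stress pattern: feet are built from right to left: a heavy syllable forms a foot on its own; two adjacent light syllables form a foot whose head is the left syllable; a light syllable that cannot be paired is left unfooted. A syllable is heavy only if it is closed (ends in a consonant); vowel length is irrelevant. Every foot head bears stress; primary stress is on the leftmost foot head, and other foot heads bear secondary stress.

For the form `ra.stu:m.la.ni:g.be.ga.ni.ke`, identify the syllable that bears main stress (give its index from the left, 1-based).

Weights: 1 ra L, 2 stu:m H, 3 la L, 4 ni:g H, 5 be L, 6 ga L, 7 ni L, 8 ke L.
Parse right to left (heavy = foot alone; LL = one foot; stranded L unfooted): ra (ˈstu:m) la (ˈni:g) (ˈbe.ga) (ˈni.ke).
Foot heads: 2, 4, 5, 7.
Primary stress on the leftmost head = syllable 2.
Primary stress: syllable 2 → ra.ˈstu:m.la.ni:g.be.ga.ni.ke.

2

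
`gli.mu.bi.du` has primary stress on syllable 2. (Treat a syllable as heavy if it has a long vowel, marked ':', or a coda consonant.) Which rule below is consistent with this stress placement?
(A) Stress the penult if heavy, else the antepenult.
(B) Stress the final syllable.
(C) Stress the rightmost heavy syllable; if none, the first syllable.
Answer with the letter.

Rule A → syllable 2 ✓.
Rule B → syllable 4 (observed: 2).
Rule C → syllable 1 (observed: 2).

A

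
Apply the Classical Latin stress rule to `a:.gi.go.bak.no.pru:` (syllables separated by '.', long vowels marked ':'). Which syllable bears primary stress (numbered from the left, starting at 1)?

Classical Latin: stress the penult if heavy (long vowel or closed), else the antepenult.
Weights: 4 bak H, 5 no L, 6 pru: H.
The penult (syllable 5, no) is light, so stress falls on the antepenult (syllable 4, bak).
Stress on syllable 4: a:.gi.go.ˈbak.no.pru:.

4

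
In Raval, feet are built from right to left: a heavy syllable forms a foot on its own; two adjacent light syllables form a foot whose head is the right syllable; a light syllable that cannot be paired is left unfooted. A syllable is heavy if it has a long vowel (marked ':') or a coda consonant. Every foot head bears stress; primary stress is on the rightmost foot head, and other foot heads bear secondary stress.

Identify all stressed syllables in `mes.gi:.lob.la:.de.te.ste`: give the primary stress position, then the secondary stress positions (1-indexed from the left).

Weights: 1 mes H, 2 gi: H, 3 lob H, 4 la: H, 5 de L, 6 te L, 7 ste L.
Parse right to left (heavy = foot alone; LL = one foot; stranded L unfooted): (ˈmes) (ˈgi:) (ˈlob) (ˈla:) de (te.ˈste).
Foot heads: 1, 2, 3, 4, 7.
Primary stress on the rightmost head = syllable 7.
Secondary stress on 1, 2, 3, 4: ˌmes.ˌgi:.ˌlob.ˌla:.de.te.ˈste.

primary 7, secondary 1, 2, 3, 4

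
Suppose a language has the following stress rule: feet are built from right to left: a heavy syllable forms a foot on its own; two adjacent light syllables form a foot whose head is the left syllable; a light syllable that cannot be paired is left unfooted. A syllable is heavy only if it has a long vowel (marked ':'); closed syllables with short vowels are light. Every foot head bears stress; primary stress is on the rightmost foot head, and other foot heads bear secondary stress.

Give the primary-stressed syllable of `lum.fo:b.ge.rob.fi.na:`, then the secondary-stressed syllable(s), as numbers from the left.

Weights: 1 lum L, 2 fo:b H, 3 ge L, 4 rob L, 5 fi L, 6 na: H.
Parse right to left (heavy = foot alone; LL = one foot; stranded L unfooted): lum (ˈfo:b) ge (ˈrob.fi) (ˈna:).
Foot heads: 2, 4, 6.
Primary stress on the rightmost head = syllable 6.
Secondary stress on 2, 4: lum.ˌfo:b.ge.ˌrob.fi.ˈna:.

primary 6, secondary 2, 4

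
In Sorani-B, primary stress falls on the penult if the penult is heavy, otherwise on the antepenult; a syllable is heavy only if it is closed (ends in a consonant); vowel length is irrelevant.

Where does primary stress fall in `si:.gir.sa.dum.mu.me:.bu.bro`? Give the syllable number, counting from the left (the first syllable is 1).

Weights: 6 me: L, 7 bu L, 8 bro L.
The penult (syllable 7, bu) is light, so stress falls on the antepenult (syllable 6, me:).
Primary stress: syllable 6 → si:.gir.sa.dum.mu.ˈme:.bu.bro.

6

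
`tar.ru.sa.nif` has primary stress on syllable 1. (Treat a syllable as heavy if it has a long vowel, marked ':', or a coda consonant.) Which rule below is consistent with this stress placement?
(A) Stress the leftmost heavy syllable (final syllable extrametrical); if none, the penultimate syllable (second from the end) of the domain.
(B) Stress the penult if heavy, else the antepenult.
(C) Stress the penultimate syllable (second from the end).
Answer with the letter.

Rule A → syllable 1 ✓.
Rule B → syllable 2 (observed: 1).
Rule C → syllable 3 (observed: 1).

A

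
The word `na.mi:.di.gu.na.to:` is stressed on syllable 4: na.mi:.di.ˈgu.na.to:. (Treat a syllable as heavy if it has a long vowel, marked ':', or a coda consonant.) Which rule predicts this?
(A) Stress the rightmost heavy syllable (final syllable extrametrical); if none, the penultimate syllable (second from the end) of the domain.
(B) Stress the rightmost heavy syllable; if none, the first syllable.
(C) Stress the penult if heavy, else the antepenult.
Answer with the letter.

C

Rule A → syllable 2 (observed: 4).
Rule B → syllable 6 (observed: 4).
Rule C → syllable 4 ✓.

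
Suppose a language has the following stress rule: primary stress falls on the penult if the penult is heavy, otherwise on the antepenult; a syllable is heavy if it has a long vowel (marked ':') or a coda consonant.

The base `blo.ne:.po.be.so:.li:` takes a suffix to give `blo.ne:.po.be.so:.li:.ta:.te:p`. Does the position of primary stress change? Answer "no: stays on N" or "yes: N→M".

yes: 5→7

Base `blo.ne:.po.be.so:.li:` (6 syllables):
  Weights: 4 be L, 5 so: H, 6 li: H.
  The penult (syllable 5, so:) is heavy, so it takes stress.
  → primary stress on syllable 5.
Suffixed `blo.ne:.po.be.so:.li:.ta:.te:p` (8 syllables):
  Weights: 6 li: H, 7 ta: H, 8 te:p H.
  The penult (syllable 7, ta:) is heavy, so it takes stress.
  → primary stress on syllable 7.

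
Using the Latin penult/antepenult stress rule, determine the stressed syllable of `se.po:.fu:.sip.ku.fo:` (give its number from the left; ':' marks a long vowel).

4

Classical Latin: stress the penult if heavy (long vowel or closed), else the antepenult.
Weights: 4 sip H, 5 ku L, 6 fo: H.
The penult (syllable 5, ku) is light, so stress falls on the antepenult (syllable 4, sip).
Stress on syllable 4: se.po:.fu:.ˈsip.ku.fo:.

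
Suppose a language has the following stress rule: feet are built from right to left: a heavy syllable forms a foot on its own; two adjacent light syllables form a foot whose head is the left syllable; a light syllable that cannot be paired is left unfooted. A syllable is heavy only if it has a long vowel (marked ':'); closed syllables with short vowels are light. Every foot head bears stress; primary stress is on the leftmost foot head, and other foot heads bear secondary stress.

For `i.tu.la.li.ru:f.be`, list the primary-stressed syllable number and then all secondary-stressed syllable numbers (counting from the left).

Weights: 1 i L, 2 tu L, 3 la L, 4 li L, 5 ru:f H, 6 be L.
Parse right to left (heavy = foot alone; LL = one foot; stranded L unfooted): (ˈi.tu) (ˈla.li) (ˈru:f) be.
Foot heads: 1, 3, 5.
Primary stress on the leftmost head = syllable 1.
Secondary stress on 3, 5: ˈi.tu.ˌla.li.ˌru:f.be.

primary 1, secondary 3, 5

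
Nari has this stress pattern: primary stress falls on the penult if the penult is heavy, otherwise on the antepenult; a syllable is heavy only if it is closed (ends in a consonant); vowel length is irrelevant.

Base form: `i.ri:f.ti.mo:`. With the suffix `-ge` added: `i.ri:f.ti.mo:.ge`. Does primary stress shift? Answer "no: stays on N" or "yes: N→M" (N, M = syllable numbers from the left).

yes: 2→3

Base `i.ri:f.ti.mo:` (4 syllables):
  Weights: 2 ri:f H, 3 ti L, 4 mo: L.
  The penult (syllable 3, ti) is light, so stress falls on the antepenult (syllable 2, ri:f).
  → primary stress on syllable 2.
Suffixed `i.ri:f.ti.mo:.ge` (5 syllables):
  Weights: 3 ti L, 4 mo: L, 5 ge L.
  The penult (syllable 4, mo:) is light, so stress falls on the antepenult (syllable 3, ti).
  → primary stress on syllable 3.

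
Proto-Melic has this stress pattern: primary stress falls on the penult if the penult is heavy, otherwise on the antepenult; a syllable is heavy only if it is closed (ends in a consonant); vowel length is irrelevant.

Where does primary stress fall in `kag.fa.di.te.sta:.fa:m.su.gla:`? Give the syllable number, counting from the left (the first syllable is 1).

Weights: 6 fa:m H, 7 su L, 8 gla: L.
The penult (syllable 7, su) is light, so stress falls on the antepenult (syllable 6, fa:m).
Primary stress: syllable 6 → kag.fa.di.te.sta:.ˈfa:m.su.gla:.

6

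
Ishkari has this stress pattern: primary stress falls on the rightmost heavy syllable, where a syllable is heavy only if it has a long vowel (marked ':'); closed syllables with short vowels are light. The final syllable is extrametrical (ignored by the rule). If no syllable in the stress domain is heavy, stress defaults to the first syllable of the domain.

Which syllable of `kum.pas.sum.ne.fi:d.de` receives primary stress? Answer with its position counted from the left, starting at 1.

5

The final syllable (6, de) is extrametrical; the stress domain is syllables 1–5.
Weights: 1 kum L, 2 pas L, 3 sum L, 4 ne L, 5 fi:d H.
Heavy syllables in the domain: 5. The rightmost is syllable 5 (fi:d).
Primary stress: syllable 5 → kum.pas.sum.ne.ˈfi:d.de.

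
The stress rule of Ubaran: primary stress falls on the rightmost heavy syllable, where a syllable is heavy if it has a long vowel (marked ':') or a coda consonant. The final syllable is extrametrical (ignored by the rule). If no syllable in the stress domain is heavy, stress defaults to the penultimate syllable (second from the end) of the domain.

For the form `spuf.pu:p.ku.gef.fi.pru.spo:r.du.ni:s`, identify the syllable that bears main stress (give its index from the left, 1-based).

7

The final syllable (9, ni:s) is extrametrical; the stress domain is syllables 1–8.
Weights: 1 spuf H, 2 pu:p H, 3 ku L, 4 gef H, 5 fi L, 6 pru L, 7 spo:r H, 8 du L.
Heavy syllables in the domain: 1, 2, 4, 7. The rightmost is syllable 7 (spo:r).
Primary stress: syllable 7 → spuf.pu:p.ku.gef.fi.pru.ˈspo:r.du.ni:s.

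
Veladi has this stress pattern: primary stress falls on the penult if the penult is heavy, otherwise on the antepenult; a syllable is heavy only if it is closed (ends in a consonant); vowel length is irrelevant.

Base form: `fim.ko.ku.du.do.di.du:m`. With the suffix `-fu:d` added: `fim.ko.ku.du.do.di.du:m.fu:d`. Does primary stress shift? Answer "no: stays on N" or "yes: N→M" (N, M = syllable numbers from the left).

yes: 5→7

Base `fim.ko.ku.du.do.di.du:m` (7 syllables):
  Weights: 5 do L, 6 di L, 7 du:m H.
  The penult (syllable 6, di) is light, so stress falls on the antepenult (syllable 5, do).
  → primary stress on syllable 5.
Suffixed `fim.ko.ku.du.do.di.du:m.fu:d` (8 syllables):
  Weights: 6 di L, 7 du:m H, 8 fu:d H.
  The penult (syllable 7, du:m) is heavy, so it takes stress.
  → primary stress on syllable 7.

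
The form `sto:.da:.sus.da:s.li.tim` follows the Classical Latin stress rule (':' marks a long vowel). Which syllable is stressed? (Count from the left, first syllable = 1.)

4

Classical Latin: stress the penult if heavy (long vowel or closed), else the antepenult.
Weights: 4 da:s H, 5 li L, 6 tim H.
The penult (syllable 5, li) is light, so stress falls on the antepenult (syllable 4, da:s).
Stress on syllable 4: sto:.da:.sus.ˈda:s.li.tim.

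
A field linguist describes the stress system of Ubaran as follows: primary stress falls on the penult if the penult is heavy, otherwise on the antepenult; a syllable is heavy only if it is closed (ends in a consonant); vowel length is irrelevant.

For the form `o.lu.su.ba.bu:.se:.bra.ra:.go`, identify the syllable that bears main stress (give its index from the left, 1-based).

Weights: 7 bra L, 8 ra: L, 9 go L.
The penult (syllable 8, ra:) is light, so stress falls on the antepenult (syllable 7, bra).
Primary stress: syllable 7 → o.lu.su.ba.bu:.se:.ˈbra.ra:.go.

7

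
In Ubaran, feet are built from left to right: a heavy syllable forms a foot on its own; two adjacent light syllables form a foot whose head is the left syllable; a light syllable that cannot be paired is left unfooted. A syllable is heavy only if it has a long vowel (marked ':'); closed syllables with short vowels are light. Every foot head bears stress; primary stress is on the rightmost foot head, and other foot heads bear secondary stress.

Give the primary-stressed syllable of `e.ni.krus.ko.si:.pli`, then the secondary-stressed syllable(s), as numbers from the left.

primary 5, secondary 1, 3

Weights: 1 e L, 2 ni L, 3 krus L, 4 ko L, 5 si: H, 6 pli L.
Parse left to right (heavy = foot alone; LL = one foot; stranded L unfooted): (ˈe.ni) (ˈkrus.ko) (ˈsi:) pli.
Foot heads: 1, 3, 5.
Primary stress on the rightmost head = syllable 5.
Secondary stress on 1, 3: ˌe.ni.ˌkrus.ko.ˈsi:.pli.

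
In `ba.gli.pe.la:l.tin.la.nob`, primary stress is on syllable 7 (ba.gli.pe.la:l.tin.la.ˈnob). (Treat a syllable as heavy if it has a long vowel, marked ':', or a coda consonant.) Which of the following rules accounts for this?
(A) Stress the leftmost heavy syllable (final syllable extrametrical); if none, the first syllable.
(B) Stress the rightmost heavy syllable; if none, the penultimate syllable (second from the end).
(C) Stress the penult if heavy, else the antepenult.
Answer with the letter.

Rule A → syllable 4 (observed: 7).
Rule B → syllable 7 ✓.
Rule C → syllable 5 (observed: 7).

B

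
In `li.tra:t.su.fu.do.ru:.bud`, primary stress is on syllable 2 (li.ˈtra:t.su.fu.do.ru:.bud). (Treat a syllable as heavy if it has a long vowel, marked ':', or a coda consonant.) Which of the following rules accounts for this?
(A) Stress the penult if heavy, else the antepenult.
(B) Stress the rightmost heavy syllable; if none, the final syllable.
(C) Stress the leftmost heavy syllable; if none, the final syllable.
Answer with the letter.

Rule A → syllable 6 (observed: 2).
Rule B → syllable 7 (observed: 2).
Rule C → syllable 2 ✓.

C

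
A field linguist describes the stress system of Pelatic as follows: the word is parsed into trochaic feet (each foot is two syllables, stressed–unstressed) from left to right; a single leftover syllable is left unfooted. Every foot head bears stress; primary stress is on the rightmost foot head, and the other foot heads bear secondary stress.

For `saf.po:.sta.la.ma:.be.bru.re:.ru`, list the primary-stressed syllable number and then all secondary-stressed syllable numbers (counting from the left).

primary 7, secondary 1, 3, 5

Parse left to right into trochaic (ˈσσ) feet: (ˈsaf.po:) (ˈsta.la) (ˈma:.be) (ˈbru.re:) ru. Syllable 9 is left unfooted.
Foot heads (stressed positions): 1, 3, 5, 7.
End Rule Rightmost: primary stress on the rightmost head = syllable 7.
Secondary stress on 1, 3, 5: ˌsaf.po:.ˌsta.la.ˌma:.be.ˈbru.re:.ru.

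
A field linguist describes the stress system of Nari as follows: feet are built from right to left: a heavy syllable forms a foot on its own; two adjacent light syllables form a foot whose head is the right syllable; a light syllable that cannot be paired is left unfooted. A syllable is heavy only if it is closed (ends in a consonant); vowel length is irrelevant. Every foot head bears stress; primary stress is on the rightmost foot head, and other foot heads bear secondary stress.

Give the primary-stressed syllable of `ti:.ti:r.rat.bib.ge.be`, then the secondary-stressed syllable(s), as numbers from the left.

primary 6, secondary 2, 3, 4

Weights: 1 ti: L, 2 ti:r H, 3 rat H, 4 bib H, 5 ge L, 6 be L.
Parse right to left (heavy = foot alone; LL = one foot; stranded L unfooted): ti: (ˈti:r) (ˈrat) (ˈbib) (ge.ˈbe).
Foot heads: 2, 3, 4, 6.
Primary stress on the rightmost head = syllable 6.
Secondary stress on 2, 3, 4: ti:.ˌti:r.ˌrat.ˌbib.ge.ˈbe.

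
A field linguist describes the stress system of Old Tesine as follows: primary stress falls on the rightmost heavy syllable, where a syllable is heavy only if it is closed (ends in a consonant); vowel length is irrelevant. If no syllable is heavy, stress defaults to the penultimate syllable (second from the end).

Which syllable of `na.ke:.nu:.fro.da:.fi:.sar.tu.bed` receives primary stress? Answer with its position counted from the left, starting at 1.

Weights: 1 na L, 2 ke: L, 3 nu: L, 4 fro L, 5 da: L, 6 fi: L, 7 sar H, 8 tu L, 9 bed H.
Heavy syllables in the domain: 7, 9. The rightmost is syllable 9 (bed).
Primary stress: syllable 9 → na.ke:.nu:.fro.da:.fi:.sar.tu.ˈbed.

9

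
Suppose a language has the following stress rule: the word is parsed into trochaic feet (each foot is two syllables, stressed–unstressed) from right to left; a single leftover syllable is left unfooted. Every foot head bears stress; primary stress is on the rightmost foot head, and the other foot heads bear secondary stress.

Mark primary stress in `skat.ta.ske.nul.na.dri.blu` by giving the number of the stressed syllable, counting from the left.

6

Parse right to left into trochaic (ˈσσ) feet: skat (ˈta.ske) (ˈnul.na) (ˈdri.blu). Syllable 1 is left unfooted.
Foot heads (stressed positions): 2, 4, 6.
End Rule Rightmost: primary stress on the rightmost head = syllable 6.
Primary stress: syllable 6 → skat.ta.ske.nul.na.ˈdri.blu.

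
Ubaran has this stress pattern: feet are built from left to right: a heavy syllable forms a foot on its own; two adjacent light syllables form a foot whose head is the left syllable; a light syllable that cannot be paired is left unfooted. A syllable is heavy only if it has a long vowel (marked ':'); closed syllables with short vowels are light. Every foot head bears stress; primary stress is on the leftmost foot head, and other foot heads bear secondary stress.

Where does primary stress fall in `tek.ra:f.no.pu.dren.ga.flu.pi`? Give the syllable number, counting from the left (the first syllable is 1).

2

Weights: 1 tek L, 2 ra:f H, 3 no L, 4 pu L, 5 dren L, 6 ga L, 7 flu L, 8 pi L.
Parse left to right (heavy = foot alone; LL = one foot; stranded L unfooted): tek (ˈra:f) (ˈno.pu) (ˈdren.ga) (ˈflu.pi).
Foot heads: 2, 3, 5, 7.
Primary stress on the leftmost head = syllable 2.
Primary stress: syllable 2 → tek.ˈra:f.no.pu.dren.ga.flu.pi.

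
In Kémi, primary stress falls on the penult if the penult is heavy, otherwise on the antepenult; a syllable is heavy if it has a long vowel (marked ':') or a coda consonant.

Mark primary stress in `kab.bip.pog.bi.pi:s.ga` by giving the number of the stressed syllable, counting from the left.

Weights: 4 bi L, 5 pi:s H, 6 ga L.
The penult (syllable 5, pi:s) is heavy, so it takes stress.
Primary stress: syllable 5 → kab.bip.pog.bi.ˈpi:s.ga.

5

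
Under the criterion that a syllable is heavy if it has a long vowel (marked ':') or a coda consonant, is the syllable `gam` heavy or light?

`gam`: short vowel, closed (coda /m/). Closed → heavy.

heavy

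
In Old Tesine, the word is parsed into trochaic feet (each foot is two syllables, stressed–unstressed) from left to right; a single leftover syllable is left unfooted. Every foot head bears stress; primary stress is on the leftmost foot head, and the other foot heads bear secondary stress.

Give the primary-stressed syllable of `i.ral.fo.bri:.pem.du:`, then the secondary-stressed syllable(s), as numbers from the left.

primary 1, secondary 3, 5

Parse left to right into trochaic (ˈσσ) feet: (ˈi.ral) (ˈfo.bri:) (ˈpem.du:).
Foot heads (stressed positions): 1, 3, 5.
End Rule Leftmost: primary stress on the leftmost head = syllable 1.
Secondary stress on 3, 5: ˈi.ral.ˌfo.bri:.ˌpem.du:.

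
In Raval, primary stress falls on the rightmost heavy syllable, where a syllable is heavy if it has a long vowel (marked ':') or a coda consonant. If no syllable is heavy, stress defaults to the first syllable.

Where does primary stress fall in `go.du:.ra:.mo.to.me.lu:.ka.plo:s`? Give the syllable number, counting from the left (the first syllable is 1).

9

Weights: 1 go L, 2 du: H, 3 ra: H, 4 mo L, 5 to L, 6 me L, 7 lu: H, 8 ka L, 9 plo:s H.
Heavy syllables in the domain: 2, 3, 7, 9. The rightmost is syllable 9 (plo:s).
Primary stress: syllable 9 → go.du:.ra:.mo.to.me.lu:.ka.ˈplo:s.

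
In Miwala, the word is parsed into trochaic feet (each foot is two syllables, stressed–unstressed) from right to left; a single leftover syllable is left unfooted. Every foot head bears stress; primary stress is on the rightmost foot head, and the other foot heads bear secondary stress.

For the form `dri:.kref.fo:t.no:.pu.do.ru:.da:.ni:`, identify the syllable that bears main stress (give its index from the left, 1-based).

8

Parse right to left into trochaic (ˈσσ) feet: dri: (ˈkref.fo:t) (ˈno:.pu) (ˈdo.ru:) (ˈda:.ni:). Syllable 1 is left unfooted.
Foot heads (stressed positions): 2, 4, 6, 8.
End Rule Rightmost: primary stress on the rightmost head = syllable 8.
Primary stress: syllable 8 → dri:.kref.fo:t.no:.pu.do.ru:.ˈda:.ni:.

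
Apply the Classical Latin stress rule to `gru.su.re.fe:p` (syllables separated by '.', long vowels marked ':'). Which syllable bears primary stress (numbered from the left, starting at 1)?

2

Classical Latin: stress the penult if heavy (long vowel or closed), else the antepenult.
Weights: 2 su L, 3 re L, 4 fe:p H.
The penult (syllable 3, re) is light, so stress falls on the antepenult (syllable 2, su).
Stress on syllable 2: gru.ˈsu.re.fe:p.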